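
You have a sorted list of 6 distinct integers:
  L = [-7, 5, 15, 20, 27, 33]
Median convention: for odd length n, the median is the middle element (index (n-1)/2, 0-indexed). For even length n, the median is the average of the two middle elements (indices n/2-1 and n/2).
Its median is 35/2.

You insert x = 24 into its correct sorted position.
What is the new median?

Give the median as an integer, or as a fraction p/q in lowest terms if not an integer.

Old list (sorted, length 6): [-7, 5, 15, 20, 27, 33]
Old median = 35/2
Insert x = 24
Old length even (6). Middle pair: indices 2,3 = 15,20.
New length odd (7). New median = single middle element.
x = 24: 4 elements are < x, 2 elements are > x.
New sorted list: [-7, 5, 15, 20, 24, 27, 33]
New median = 20

Answer: 20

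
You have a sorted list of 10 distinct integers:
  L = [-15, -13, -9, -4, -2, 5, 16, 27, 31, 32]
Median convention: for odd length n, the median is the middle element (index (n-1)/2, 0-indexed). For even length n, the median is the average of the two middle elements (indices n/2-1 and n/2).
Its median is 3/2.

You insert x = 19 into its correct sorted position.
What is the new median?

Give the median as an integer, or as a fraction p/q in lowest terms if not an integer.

Old list (sorted, length 10): [-15, -13, -9, -4, -2, 5, 16, 27, 31, 32]
Old median = 3/2
Insert x = 19
Old length even (10). Middle pair: indices 4,5 = -2,5.
New length odd (11). New median = single middle element.
x = 19: 7 elements are < x, 3 elements are > x.
New sorted list: [-15, -13, -9, -4, -2, 5, 16, 19, 27, 31, 32]
New median = 5

Answer: 5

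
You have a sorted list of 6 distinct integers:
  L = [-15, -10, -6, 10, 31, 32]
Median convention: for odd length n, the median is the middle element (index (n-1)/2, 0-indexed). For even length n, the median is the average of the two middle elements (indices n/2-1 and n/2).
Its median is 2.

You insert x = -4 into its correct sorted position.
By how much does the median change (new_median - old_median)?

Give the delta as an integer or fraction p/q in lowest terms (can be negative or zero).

Old median = 2
After inserting x = -4: new sorted = [-15, -10, -6, -4, 10, 31, 32]
New median = -4
Delta = -4 - 2 = -6

Answer: -6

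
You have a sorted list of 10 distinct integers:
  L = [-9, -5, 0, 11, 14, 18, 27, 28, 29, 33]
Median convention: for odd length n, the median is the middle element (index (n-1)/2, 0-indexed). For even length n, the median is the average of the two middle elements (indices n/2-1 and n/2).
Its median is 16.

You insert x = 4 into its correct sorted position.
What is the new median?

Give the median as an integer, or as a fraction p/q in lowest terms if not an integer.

Old list (sorted, length 10): [-9, -5, 0, 11, 14, 18, 27, 28, 29, 33]
Old median = 16
Insert x = 4
Old length even (10). Middle pair: indices 4,5 = 14,18.
New length odd (11). New median = single middle element.
x = 4: 3 elements are < x, 7 elements are > x.
New sorted list: [-9, -5, 0, 4, 11, 14, 18, 27, 28, 29, 33]
New median = 14

Answer: 14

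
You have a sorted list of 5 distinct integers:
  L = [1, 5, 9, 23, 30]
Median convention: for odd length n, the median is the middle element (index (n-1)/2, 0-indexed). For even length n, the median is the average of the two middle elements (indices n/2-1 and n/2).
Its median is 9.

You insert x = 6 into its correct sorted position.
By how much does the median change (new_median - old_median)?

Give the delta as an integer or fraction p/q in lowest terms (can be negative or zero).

Answer: -3/2

Derivation:
Old median = 9
After inserting x = 6: new sorted = [1, 5, 6, 9, 23, 30]
New median = 15/2
Delta = 15/2 - 9 = -3/2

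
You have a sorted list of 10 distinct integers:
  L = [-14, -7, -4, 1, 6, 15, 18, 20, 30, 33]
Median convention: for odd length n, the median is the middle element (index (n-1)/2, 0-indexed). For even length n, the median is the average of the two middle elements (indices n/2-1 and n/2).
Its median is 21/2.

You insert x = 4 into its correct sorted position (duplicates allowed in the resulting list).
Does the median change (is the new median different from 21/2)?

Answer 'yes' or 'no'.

Answer: yes

Derivation:
Old median = 21/2
Insert x = 4
New median = 6
Changed? yes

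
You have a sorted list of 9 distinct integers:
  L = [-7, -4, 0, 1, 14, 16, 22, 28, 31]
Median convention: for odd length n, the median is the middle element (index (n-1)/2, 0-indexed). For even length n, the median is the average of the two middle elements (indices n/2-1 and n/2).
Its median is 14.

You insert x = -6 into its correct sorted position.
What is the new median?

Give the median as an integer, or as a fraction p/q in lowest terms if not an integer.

Old list (sorted, length 9): [-7, -4, 0, 1, 14, 16, 22, 28, 31]
Old median = 14
Insert x = -6
Old length odd (9). Middle was index 4 = 14.
New length even (10). New median = avg of two middle elements.
x = -6: 1 elements are < x, 8 elements are > x.
New sorted list: [-7, -6, -4, 0, 1, 14, 16, 22, 28, 31]
New median = 15/2

Answer: 15/2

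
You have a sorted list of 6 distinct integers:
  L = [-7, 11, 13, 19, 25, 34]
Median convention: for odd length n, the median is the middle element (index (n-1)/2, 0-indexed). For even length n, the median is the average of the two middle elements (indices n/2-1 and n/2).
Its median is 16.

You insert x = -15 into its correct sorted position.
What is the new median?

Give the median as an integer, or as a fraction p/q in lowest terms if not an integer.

Old list (sorted, length 6): [-7, 11, 13, 19, 25, 34]
Old median = 16
Insert x = -15
Old length even (6). Middle pair: indices 2,3 = 13,19.
New length odd (7). New median = single middle element.
x = -15: 0 elements are < x, 6 elements are > x.
New sorted list: [-15, -7, 11, 13, 19, 25, 34]
New median = 13

Answer: 13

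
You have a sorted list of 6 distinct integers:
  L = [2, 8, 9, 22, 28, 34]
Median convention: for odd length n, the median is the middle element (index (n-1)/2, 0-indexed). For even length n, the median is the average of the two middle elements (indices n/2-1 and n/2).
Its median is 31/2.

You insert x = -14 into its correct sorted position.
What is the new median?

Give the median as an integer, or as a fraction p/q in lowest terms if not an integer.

Old list (sorted, length 6): [2, 8, 9, 22, 28, 34]
Old median = 31/2
Insert x = -14
Old length even (6). Middle pair: indices 2,3 = 9,22.
New length odd (7). New median = single middle element.
x = -14: 0 elements are < x, 6 elements are > x.
New sorted list: [-14, 2, 8, 9, 22, 28, 34]
New median = 9

Answer: 9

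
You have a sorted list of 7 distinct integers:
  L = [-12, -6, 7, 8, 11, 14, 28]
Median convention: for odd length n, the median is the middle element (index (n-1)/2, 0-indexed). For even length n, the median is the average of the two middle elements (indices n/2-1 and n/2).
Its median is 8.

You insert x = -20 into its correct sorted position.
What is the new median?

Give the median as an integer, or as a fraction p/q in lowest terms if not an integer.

Old list (sorted, length 7): [-12, -6, 7, 8, 11, 14, 28]
Old median = 8
Insert x = -20
Old length odd (7). Middle was index 3 = 8.
New length even (8). New median = avg of two middle elements.
x = -20: 0 elements are < x, 7 elements are > x.
New sorted list: [-20, -12, -6, 7, 8, 11, 14, 28]
New median = 15/2

Answer: 15/2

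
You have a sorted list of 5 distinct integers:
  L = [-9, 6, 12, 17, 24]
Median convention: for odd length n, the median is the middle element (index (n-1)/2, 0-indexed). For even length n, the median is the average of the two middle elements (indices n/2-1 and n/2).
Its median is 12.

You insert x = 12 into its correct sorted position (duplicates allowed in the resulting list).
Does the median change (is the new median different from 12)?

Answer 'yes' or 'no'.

Answer: no

Derivation:
Old median = 12
Insert x = 12
New median = 12
Changed? no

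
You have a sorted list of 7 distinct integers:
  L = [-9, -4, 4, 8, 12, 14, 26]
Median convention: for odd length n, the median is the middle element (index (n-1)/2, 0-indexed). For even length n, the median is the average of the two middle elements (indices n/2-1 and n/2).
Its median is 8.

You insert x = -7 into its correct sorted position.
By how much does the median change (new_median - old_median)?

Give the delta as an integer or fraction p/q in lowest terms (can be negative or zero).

Old median = 8
After inserting x = -7: new sorted = [-9, -7, -4, 4, 8, 12, 14, 26]
New median = 6
Delta = 6 - 8 = -2

Answer: -2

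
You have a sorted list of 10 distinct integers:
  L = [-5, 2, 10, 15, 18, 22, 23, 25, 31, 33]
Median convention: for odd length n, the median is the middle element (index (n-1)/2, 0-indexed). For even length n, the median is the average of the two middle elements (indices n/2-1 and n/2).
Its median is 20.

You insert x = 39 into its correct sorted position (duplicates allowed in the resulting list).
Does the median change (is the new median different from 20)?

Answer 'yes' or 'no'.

Old median = 20
Insert x = 39
New median = 22
Changed? yes

Answer: yes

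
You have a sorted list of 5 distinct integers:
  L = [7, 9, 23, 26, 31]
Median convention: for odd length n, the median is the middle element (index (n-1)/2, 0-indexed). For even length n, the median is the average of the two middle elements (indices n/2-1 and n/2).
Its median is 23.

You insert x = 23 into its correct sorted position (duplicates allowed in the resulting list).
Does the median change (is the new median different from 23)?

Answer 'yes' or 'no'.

Answer: no

Derivation:
Old median = 23
Insert x = 23
New median = 23
Changed? no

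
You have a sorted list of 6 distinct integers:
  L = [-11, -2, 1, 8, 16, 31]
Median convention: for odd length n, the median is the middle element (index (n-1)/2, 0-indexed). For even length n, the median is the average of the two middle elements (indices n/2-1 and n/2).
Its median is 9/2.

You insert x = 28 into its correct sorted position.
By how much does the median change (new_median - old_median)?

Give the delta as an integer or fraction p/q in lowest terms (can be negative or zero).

Old median = 9/2
After inserting x = 28: new sorted = [-11, -2, 1, 8, 16, 28, 31]
New median = 8
Delta = 8 - 9/2 = 7/2

Answer: 7/2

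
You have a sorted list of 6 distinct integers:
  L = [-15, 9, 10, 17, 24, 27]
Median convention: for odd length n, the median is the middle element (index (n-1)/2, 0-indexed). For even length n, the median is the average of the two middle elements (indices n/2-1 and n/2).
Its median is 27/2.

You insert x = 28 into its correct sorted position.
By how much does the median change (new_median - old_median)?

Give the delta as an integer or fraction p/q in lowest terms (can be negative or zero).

Answer: 7/2

Derivation:
Old median = 27/2
After inserting x = 28: new sorted = [-15, 9, 10, 17, 24, 27, 28]
New median = 17
Delta = 17 - 27/2 = 7/2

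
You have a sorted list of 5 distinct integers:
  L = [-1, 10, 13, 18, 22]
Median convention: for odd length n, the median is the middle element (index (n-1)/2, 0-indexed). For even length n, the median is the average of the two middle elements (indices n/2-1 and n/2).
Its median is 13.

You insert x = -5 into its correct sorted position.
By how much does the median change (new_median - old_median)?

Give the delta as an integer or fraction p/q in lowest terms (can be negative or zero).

Answer: -3/2

Derivation:
Old median = 13
After inserting x = -5: new sorted = [-5, -1, 10, 13, 18, 22]
New median = 23/2
Delta = 23/2 - 13 = -3/2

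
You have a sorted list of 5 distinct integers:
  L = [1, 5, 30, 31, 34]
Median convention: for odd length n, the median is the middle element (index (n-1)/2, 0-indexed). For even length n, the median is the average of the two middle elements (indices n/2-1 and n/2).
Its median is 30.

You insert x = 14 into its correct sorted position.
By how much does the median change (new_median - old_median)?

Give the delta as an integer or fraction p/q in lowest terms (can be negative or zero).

Answer: -8

Derivation:
Old median = 30
After inserting x = 14: new sorted = [1, 5, 14, 30, 31, 34]
New median = 22
Delta = 22 - 30 = -8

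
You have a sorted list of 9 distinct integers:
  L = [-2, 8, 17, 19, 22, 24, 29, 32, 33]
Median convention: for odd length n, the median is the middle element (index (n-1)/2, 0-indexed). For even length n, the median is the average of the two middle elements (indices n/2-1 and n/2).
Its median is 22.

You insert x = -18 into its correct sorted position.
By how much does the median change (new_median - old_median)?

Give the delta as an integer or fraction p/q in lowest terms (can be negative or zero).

Answer: -3/2

Derivation:
Old median = 22
After inserting x = -18: new sorted = [-18, -2, 8, 17, 19, 22, 24, 29, 32, 33]
New median = 41/2
Delta = 41/2 - 22 = -3/2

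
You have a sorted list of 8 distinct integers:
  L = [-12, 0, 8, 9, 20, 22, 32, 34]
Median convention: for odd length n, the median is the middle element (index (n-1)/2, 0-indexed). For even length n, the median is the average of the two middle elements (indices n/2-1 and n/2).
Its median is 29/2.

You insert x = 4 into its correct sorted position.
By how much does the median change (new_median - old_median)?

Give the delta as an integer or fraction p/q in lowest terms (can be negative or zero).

Answer: -11/2

Derivation:
Old median = 29/2
After inserting x = 4: new sorted = [-12, 0, 4, 8, 9, 20, 22, 32, 34]
New median = 9
Delta = 9 - 29/2 = -11/2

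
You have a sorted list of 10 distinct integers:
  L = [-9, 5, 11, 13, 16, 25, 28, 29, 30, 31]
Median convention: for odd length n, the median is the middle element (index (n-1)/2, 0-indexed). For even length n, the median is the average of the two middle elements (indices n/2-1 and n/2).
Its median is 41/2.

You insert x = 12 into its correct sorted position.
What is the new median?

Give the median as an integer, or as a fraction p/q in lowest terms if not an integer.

Answer: 16

Derivation:
Old list (sorted, length 10): [-9, 5, 11, 13, 16, 25, 28, 29, 30, 31]
Old median = 41/2
Insert x = 12
Old length even (10). Middle pair: indices 4,5 = 16,25.
New length odd (11). New median = single middle element.
x = 12: 3 elements are < x, 7 elements are > x.
New sorted list: [-9, 5, 11, 12, 13, 16, 25, 28, 29, 30, 31]
New median = 16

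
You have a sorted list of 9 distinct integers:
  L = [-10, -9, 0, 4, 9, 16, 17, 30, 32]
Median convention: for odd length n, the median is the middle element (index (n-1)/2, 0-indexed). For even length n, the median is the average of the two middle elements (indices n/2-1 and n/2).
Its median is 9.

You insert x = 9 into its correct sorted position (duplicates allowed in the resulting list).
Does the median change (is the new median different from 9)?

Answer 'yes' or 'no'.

Answer: no

Derivation:
Old median = 9
Insert x = 9
New median = 9
Changed? no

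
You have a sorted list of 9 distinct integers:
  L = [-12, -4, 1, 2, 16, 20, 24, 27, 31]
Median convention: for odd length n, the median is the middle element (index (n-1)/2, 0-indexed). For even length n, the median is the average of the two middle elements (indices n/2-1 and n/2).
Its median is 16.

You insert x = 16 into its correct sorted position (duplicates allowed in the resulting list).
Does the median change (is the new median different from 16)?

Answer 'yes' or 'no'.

Old median = 16
Insert x = 16
New median = 16
Changed? no

Answer: no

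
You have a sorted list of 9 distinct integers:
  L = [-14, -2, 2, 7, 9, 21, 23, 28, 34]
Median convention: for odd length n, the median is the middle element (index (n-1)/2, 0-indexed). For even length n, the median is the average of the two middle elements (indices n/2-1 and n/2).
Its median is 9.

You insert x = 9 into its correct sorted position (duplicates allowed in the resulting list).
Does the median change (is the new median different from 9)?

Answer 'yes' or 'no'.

Answer: no

Derivation:
Old median = 9
Insert x = 9
New median = 9
Changed? no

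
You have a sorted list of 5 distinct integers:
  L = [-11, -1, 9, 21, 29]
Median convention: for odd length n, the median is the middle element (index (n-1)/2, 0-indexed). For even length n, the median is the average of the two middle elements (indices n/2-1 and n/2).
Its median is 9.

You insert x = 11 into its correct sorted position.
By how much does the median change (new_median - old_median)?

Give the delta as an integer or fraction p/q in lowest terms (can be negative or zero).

Answer: 1

Derivation:
Old median = 9
After inserting x = 11: new sorted = [-11, -1, 9, 11, 21, 29]
New median = 10
Delta = 10 - 9 = 1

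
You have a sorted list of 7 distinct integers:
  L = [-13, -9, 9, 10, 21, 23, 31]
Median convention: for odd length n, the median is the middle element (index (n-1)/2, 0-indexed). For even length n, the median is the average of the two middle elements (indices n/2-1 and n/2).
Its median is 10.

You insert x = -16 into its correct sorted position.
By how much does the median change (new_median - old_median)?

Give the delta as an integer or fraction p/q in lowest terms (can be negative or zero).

Old median = 10
After inserting x = -16: new sorted = [-16, -13, -9, 9, 10, 21, 23, 31]
New median = 19/2
Delta = 19/2 - 10 = -1/2

Answer: -1/2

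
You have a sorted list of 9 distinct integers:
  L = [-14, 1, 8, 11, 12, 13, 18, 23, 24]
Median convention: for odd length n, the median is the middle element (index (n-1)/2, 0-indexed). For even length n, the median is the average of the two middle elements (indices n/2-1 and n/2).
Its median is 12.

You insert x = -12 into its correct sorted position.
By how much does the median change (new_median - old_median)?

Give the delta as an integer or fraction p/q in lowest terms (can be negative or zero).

Answer: -1/2

Derivation:
Old median = 12
After inserting x = -12: new sorted = [-14, -12, 1, 8, 11, 12, 13, 18, 23, 24]
New median = 23/2
Delta = 23/2 - 12 = -1/2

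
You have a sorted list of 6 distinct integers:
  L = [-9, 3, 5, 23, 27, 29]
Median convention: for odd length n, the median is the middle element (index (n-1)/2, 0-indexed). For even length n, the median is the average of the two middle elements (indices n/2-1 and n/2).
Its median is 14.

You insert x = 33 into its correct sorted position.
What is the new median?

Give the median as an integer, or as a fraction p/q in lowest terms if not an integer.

Answer: 23

Derivation:
Old list (sorted, length 6): [-9, 3, 5, 23, 27, 29]
Old median = 14
Insert x = 33
Old length even (6). Middle pair: indices 2,3 = 5,23.
New length odd (7). New median = single middle element.
x = 33: 6 elements are < x, 0 elements are > x.
New sorted list: [-9, 3, 5, 23, 27, 29, 33]
New median = 23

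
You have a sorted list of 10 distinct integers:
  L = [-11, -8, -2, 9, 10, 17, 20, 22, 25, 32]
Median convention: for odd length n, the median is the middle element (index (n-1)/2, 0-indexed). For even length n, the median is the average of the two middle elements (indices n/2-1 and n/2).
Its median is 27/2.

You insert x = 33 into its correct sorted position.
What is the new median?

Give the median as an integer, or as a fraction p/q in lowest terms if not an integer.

Old list (sorted, length 10): [-11, -8, -2, 9, 10, 17, 20, 22, 25, 32]
Old median = 27/2
Insert x = 33
Old length even (10). Middle pair: indices 4,5 = 10,17.
New length odd (11). New median = single middle element.
x = 33: 10 elements are < x, 0 elements are > x.
New sorted list: [-11, -8, -2, 9, 10, 17, 20, 22, 25, 32, 33]
New median = 17

Answer: 17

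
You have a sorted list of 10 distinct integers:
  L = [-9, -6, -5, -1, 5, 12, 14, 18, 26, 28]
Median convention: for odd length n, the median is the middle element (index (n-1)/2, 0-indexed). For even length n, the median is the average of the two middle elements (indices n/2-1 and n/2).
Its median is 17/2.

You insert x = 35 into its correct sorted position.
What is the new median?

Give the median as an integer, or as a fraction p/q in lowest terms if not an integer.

Old list (sorted, length 10): [-9, -6, -5, -1, 5, 12, 14, 18, 26, 28]
Old median = 17/2
Insert x = 35
Old length even (10). Middle pair: indices 4,5 = 5,12.
New length odd (11). New median = single middle element.
x = 35: 10 elements are < x, 0 elements are > x.
New sorted list: [-9, -6, -5, -1, 5, 12, 14, 18, 26, 28, 35]
New median = 12

Answer: 12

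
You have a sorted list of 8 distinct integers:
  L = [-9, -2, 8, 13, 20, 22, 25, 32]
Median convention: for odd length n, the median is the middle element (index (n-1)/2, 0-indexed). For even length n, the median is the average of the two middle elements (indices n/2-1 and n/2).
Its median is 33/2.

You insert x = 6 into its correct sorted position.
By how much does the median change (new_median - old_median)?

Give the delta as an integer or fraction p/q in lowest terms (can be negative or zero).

Answer: -7/2

Derivation:
Old median = 33/2
After inserting x = 6: new sorted = [-9, -2, 6, 8, 13, 20, 22, 25, 32]
New median = 13
Delta = 13 - 33/2 = -7/2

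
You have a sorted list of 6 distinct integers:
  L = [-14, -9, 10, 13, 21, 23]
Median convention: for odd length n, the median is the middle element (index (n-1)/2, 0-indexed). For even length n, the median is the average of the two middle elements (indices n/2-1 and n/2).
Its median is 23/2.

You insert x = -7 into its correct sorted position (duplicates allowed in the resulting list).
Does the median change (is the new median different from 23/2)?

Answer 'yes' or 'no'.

Answer: yes

Derivation:
Old median = 23/2
Insert x = -7
New median = 10
Changed? yes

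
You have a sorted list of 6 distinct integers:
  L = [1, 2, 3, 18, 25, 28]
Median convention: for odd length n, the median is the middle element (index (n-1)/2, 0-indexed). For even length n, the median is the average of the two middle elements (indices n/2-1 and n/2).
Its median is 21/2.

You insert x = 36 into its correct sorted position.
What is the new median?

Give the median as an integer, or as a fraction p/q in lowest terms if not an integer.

Answer: 18

Derivation:
Old list (sorted, length 6): [1, 2, 3, 18, 25, 28]
Old median = 21/2
Insert x = 36
Old length even (6). Middle pair: indices 2,3 = 3,18.
New length odd (7). New median = single middle element.
x = 36: 6 elements are < x, 0 elements are > x.
New sorted list: [1, 2, 3, 18, 25, 28, 36]
New median = 18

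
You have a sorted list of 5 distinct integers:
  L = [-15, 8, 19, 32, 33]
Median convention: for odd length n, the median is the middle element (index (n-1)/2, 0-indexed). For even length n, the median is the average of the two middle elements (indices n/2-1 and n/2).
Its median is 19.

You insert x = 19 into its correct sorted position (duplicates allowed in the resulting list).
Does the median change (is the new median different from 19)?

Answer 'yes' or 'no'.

Old median = 19
Insert x = 19
New median = 19
Changed? no

Answer: no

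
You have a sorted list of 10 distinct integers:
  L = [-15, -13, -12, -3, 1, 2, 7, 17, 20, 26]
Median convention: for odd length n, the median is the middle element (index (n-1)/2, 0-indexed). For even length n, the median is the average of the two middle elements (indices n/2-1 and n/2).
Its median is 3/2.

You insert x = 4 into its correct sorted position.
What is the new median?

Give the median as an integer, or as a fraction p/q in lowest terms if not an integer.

Old list (sorted, length 10): [-15, -13, -12, -3, 1, 2, 7, 17, 20, 26]
Old median = 3/2
Insert x = 4
Old length even (10). Middle pair: indices 4,5 = 1,2.
New length odd (11). New median = single middle element.
x = 4: 6 elements are < x, 4 elements are > x.
New sorted list: [-15, -13, -12, -3, 1, 2, 4, 7, 17, 20, 26]
New median = 2

Answer: 2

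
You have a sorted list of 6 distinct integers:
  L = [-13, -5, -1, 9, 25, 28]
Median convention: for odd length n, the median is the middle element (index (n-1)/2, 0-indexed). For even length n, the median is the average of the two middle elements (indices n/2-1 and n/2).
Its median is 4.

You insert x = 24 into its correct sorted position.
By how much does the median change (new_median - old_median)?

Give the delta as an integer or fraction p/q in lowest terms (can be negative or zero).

Old median = 4
After inserting x = 24: new sorted = [-13, -5, -1, 9, 24, 25, 28]
New median = 9
Delta = 9 - 4 = 5

Answer: 5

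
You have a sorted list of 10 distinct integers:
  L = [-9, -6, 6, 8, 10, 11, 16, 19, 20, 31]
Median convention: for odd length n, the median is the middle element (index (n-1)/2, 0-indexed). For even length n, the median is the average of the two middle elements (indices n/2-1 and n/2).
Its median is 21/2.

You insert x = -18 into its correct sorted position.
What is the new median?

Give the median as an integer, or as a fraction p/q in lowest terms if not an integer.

Answer: 10

Derivation:
Old list (sorted, length 10): [-9, -6, 6, 8, 10, 11, 16, 19, 20, 31]
Old median = 21/2
Insert x = -18
Old length even (10). Middle pair: indices 4,5 = 10,11.
New length odd (11). New median = single middle element.
x = -18: 0 elements are < x, 10 elements are > x.
New sorted list: [-18, -9, -6, 6, 8, 10, 11, 16, 19, 20, 31]
New median = 10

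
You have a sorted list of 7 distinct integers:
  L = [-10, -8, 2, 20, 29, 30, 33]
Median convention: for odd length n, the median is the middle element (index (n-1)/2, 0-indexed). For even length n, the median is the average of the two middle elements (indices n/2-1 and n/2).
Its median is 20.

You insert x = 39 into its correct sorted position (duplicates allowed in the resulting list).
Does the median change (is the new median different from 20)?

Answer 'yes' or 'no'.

Old median = 20
Insert x = 39
New median = 49/2
Changed? yes

Answer: yes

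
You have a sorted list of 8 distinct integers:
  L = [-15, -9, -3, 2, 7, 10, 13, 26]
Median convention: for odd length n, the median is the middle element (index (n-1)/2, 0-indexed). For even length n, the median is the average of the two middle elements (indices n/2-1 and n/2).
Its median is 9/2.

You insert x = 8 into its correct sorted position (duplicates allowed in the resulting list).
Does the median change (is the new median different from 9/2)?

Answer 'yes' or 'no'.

Answer: yes

Derivation:
Old median = 9/2
Insert x = 8
New median = 7
Changed? yes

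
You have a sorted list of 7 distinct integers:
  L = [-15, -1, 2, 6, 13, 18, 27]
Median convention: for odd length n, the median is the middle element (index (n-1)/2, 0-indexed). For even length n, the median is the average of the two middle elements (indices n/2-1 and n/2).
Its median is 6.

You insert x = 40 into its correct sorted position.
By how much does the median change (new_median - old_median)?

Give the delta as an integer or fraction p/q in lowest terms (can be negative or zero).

Answer: 7/2

Derivation:
Old median = 6
After inserting x = 40: new sorted = [-15, -1, 2, 6, 13, 18, 27, 40]
New median = 19/2
Delta = 19/2 - 6 = 7/2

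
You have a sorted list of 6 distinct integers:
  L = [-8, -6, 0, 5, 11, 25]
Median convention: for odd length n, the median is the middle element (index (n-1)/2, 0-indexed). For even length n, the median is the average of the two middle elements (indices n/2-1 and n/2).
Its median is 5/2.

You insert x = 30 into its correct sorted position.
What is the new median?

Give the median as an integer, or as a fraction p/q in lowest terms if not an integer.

Old list (sorted, length 6): [-8, -6, 0, 5, 11, 25]
Old median = 5/2
Insert x = 30
Old length even (6). Middle pair: indices 2,3 = 0,5.
New length odd (7). New median = single middle element.
x = 30: 6 elements are < x, 0 elements are > x.
New sorted list: [-8, -6, 0, 5, 11, 25, 30]
New median = 5

Answer: 5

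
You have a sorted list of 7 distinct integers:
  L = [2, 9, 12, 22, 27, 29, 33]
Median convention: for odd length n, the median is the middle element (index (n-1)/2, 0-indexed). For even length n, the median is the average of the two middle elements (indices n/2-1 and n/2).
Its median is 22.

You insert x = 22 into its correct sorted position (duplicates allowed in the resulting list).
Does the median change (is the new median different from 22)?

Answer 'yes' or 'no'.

Old median = 22
Insert x = 22
New median = 22
Changed? no

Answer: no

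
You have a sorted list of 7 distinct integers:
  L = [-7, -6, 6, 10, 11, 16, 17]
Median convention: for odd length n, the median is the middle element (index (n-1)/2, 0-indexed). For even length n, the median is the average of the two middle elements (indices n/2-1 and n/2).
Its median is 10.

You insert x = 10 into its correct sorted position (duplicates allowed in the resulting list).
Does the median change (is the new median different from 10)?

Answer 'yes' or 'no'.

Answer: no

Derivation:
Old median = 10
Insert x = 10
New median = 10
Changed? no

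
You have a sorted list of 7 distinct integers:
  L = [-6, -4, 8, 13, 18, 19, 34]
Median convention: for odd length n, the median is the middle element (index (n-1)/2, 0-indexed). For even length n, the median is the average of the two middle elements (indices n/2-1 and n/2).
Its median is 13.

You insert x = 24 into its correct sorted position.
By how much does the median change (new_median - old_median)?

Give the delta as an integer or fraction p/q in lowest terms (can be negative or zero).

Answer: 5/2

Derivation:
Old median = 13
After inserting x = 24: new sorted = [-6, -4, 8, 13, 18, 19, 24, 34]
New median = 31/2
Delta = 31/2 - 13 = 5/2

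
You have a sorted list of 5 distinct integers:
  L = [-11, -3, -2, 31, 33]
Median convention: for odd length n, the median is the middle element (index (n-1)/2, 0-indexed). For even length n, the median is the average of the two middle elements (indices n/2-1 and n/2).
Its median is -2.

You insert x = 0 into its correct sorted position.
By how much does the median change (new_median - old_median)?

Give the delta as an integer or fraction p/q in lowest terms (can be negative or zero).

Answer: 1

Derivation:
Old median = -2
After inserting x = 0: new sorted = [-11, -3, -2, 0, 31, 33]
New median = -1
Delta = -1 - -2 = 1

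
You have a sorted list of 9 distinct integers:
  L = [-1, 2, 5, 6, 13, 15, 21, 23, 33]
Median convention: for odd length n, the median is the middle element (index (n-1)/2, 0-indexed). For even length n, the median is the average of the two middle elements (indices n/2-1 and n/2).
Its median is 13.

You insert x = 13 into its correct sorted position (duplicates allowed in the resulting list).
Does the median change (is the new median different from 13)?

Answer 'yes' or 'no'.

Answer: no

Derivation:
Old median = 13
Insert x = 13
New median = 13
Changed? no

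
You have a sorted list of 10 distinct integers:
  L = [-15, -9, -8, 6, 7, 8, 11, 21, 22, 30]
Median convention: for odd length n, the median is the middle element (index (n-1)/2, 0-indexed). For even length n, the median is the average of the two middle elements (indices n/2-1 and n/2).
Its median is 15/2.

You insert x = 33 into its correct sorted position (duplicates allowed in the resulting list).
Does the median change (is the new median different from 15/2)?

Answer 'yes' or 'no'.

Old median = 15/2
Insert x = 33
New median = 8
Changed? yes

Answer: yes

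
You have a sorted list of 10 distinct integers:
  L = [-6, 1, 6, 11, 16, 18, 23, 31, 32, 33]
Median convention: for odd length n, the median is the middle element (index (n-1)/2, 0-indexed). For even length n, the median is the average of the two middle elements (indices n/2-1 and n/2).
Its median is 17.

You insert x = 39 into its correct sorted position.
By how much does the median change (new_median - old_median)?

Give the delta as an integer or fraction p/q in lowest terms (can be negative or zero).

Old median = 17
After inserting x = 39: new sorted = [-6, 1, 6, 11, 16, 18, 23, 31, 32, 33, 39]
New median = 18
Delta = 18 - 17 = 1

Answer: 1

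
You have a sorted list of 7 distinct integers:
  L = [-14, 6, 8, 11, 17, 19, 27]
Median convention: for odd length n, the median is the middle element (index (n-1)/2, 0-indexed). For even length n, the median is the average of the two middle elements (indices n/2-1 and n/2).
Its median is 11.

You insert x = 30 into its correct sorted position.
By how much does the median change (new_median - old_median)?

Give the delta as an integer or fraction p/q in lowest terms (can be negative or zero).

Answer: 3

Derivation:
Old median = 11
After inserting x = 30: new sorted = [-14, 6, 8, 11, 17, 19, 27, 30]
New median = 14
Delta = 14 - 11 = 3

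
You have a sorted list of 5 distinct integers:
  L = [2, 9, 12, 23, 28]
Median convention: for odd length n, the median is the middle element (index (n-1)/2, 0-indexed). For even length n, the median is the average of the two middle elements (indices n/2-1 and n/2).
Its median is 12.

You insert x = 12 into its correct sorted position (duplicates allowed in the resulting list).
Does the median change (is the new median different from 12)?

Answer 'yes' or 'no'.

Answer: no

Derivation:
Old median = 12
Insert x = 12
New median = 12
Changed? no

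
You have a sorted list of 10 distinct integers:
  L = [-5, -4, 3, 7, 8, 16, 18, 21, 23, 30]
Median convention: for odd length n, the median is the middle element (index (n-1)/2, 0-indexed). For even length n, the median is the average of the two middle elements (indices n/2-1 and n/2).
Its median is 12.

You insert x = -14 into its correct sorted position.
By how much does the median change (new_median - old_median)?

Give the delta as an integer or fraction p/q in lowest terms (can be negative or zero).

Old median = 12
After inserting x = -14: new sorted = [-14, -5, -4, 3, 7, 8, 16, 18, 21, 23, 30]
New median = 8
Delta = 8 - 12 = -4

Answer: -4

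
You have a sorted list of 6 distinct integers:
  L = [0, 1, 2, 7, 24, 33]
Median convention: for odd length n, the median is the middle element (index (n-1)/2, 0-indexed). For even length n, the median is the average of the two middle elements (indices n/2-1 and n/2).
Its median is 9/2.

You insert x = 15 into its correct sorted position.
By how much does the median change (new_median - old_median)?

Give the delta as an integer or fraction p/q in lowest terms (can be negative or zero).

Old median = 9/2
After inserting x = 15: new sorted = [0, 1, 2, 7, 15, 24, 33]
New median = 7
Delta = 7 - 9/2 = 5/2

Answer: 5/2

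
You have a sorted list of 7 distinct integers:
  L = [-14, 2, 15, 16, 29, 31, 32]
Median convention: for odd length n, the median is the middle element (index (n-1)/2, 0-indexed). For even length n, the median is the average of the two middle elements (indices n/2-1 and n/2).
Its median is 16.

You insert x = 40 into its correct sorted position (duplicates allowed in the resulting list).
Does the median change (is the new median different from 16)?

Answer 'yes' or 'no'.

Answer: yes

Derivation:
Old median = 16
Insert x = 40
New median = 45/2
Changed? yes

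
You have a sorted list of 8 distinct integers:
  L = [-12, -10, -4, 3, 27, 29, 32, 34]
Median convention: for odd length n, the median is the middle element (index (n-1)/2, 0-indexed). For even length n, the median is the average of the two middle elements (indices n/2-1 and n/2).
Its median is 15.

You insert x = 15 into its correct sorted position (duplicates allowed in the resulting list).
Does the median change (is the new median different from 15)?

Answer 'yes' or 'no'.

Old median = 15
Insert x = 15
New median = 15
Changed? no

Answer: no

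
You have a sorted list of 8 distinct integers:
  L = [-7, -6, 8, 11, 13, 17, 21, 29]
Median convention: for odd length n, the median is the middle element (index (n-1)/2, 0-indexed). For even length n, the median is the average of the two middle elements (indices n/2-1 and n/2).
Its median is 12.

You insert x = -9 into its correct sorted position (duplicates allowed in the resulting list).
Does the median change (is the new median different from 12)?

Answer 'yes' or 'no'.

Old median = 12
Insert x = -9
New median = 11
Changed? yes

Answer: yes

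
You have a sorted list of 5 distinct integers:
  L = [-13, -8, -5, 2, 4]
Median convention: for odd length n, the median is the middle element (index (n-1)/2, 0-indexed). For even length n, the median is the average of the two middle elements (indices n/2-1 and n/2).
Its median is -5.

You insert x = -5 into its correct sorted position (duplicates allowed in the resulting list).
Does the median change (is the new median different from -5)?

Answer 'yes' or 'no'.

Answer: no

Derivation:
Old median = -5
Insert x = -5
New median = -5
Changed? no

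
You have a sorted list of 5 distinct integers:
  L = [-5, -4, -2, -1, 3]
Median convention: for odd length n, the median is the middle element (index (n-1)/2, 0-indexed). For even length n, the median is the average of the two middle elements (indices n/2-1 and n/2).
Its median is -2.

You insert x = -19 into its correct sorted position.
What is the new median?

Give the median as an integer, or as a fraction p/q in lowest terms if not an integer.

Old list (sorted, length 5): [-5, -4, -2, -1, 3]
Old median = -2
Insert x = -19
Old length odd (5). Middle was index 2 = -2.
New length even (6). New median = avg of two middle elements.
x = -19: 0 elements are < x, 5 elements are > x.
New sorted list: [-19, -5, -4, -2, -1, 3]
New median = -3

Answer: -3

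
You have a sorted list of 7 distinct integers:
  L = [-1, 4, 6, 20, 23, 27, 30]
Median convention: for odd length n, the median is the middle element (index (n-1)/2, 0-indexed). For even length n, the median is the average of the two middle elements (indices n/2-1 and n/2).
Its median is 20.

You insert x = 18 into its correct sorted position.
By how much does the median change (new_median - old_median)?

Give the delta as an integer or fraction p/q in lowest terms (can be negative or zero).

Answer: -1

Derivation:
Old median = 20
After inserting x = 18: new sorted = [-1, 4, 6, 18, 20, 23, 27, 30]
New median = 19
Delta = 19 - 20 = -1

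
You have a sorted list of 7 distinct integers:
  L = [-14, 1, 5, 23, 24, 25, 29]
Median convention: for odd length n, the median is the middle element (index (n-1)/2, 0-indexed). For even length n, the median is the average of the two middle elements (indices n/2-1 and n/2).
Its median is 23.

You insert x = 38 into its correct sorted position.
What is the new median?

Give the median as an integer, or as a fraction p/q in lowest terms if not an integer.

Old list (sorted, length 7): [-14, 1, 5, 23, 24, 25, 29]
Old median = 23
Insert x = 38
Old length odd (7). Middle was index 3 = 23.
New length even (8). New median = avg of two middle elements.
x = 38: 7 elements are < x, 0 elements are > x.
New sorted list: [-14, 1, 5, 23, 24, 25, 29, 38]
New median = 47/2

Answer: 47/2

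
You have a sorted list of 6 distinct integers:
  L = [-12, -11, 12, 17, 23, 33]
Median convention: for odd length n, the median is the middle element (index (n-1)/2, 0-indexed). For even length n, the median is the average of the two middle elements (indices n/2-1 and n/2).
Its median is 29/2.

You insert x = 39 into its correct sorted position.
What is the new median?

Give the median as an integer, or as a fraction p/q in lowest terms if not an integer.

Old list (sorted, length 6): [-12, -11, 12, 17, 23, 33]
Old median = 29/2
Insert x = 39
Old length even (6). Middle pair: indices 2,3 = 12,17.
New length odd (7). New median = single middle element.
x = 39: 6 elements are < x, 0 elements are > x.
New sorted list: [-12, -11, 12, 17, 23, 33, 39]
New median = 17

Answer: 17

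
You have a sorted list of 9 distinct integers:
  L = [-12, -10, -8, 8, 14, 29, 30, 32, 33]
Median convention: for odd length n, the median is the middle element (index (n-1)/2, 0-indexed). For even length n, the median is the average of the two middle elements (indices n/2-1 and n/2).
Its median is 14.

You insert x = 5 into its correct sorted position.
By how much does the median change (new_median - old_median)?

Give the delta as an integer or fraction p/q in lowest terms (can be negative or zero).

Old median = 14
After inserting x = 5: new sorted = [-12, -10, -8, 5, 8, 14, 29, 30, 32, 33]
New median = 11
Delta = 11 - 14 = -3

Answer: -3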